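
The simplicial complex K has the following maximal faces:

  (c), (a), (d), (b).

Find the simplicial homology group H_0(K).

Take the total order a < b < c < d on the vertex set. Then K (dimension 0) consists of the simplices:

  0-simplices (4): a, b, c, d

so the chain groups are C_0 ≅ Z^4.

Computing H_k = (kernel of ∂_k) / (image of ∂_{k+1}):

  H_0: rank C_0 − rank ∂_1 = 4 − 0 = 4, and there is no ∂_1, so H_0 ≅ Z^4.

H_0 = Z^4.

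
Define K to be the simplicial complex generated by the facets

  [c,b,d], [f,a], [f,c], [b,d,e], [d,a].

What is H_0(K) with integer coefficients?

Fix the vertex order a < b < c < d < e < f and write every simplex with vertices in increasing order. Then dim K = 2 and the simplices of K are:

  0-simplices (6): a, b, c, d, e, f
  1-simplices (8): ad, af, bc, bd, be, cd, cf, de
  2-simplices (2): bcd, bde

Hence C_0 ≅ Z^6, C_1 ≅ Z^8, C_2 ≅ Z^2.

Boundary ∂_1: C_1 → C_0 is given by ∂[p,q] = [q] − [p]. For instance
  ∂cd = d − c.
The resulting 6×8 matrix has rank 5, and its Smith normal form has invariant factors (1,1,1,1,1).

The boundary map ∂_2: C_2 → C_1 maps a triangle to the signed sum of its edges. For instance
  ∂bde = de − be + bd,
  ∂bcd = cd − bd + bc.
The 8×2 boundary matrix has rank 2 and Smith normal form diag(1,1).

From H_k ≅ ker(∂_k) / im(∂_{k+1}) we obtain:

  H_0: rank C_0 − rank ∂_1 = 6 − 5 = 1, and the invariant factors of ∂_1 are all 1, so H_0 = Z.

H_0 = Z.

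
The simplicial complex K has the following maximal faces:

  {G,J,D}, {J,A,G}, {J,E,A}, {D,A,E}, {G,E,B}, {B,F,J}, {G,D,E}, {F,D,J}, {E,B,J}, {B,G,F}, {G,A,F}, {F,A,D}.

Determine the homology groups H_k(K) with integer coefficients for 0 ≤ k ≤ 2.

We work with the vertex ordering A < B < D < E < F < G < J. The simplices of K, each written with vertices in increasing order, are:

  0-simplices (7): A, B, D, E, F, G, J
  1-simplices (18): AD, AE, AF, AG, AJ, BE, BF, BG, BJ, DE, DF, DG, DJ, EG, EJ, FG, FJ, GJ
  2-simplices (12): ADE, ADF, AEJ, AFG, AGJ, BEG, BEJ, BFG, BFJ, DEG, DFJ, DGJ

Hence C_0 ≅ Z^7, C_1 ≅ Z^18, C_2 ≅ Z^12.

Boundary ∂_1: C_1 → C_0 is given by ∂[p,q] = [q] − [p]. For instance
  ∂BG = G − B.
The 7×18 boundary matrix has rank 6 and Smith normal form diag(1,1,1,1,1,1).

Boundary ∂_2: C_2 → C_1 acts by ∂[p,q,r] = [q,r] − [p,r] + [p,q]. For instance
  ∂ADE = DE − AE + AD,
  ∂AEJ = EJ − AJ + AE.
This gives a 18×12 integer matrix of rank 12; reducing to Smith normal form yields diagonal entries (1,1,1,1,1,1,1,1,1,1,1,2).

From H_k ≅ ker(∂_k) / im(∂_{k+1}) we obtain:

  H_0: rank C_0 − rank ∂_1 = 7 − 6 = 1, and the invariant factors of ∂_1 are all 1, so H_0 = Z.
  H_1: rank ker ∂_1 − rank ∂_2 = (18 − 6) − 12 = 0, and ∂_2 has invariant factor 2 > 1, so H_1 = Z/2.
  H_2: rank ker ∂_2 − rank ∂_3 = (12 − 12) − 0 = 0, and there is no ∂_3, so H_2 = 0.

As a check, the Euler characteristic is 7 − 18 + 12 = 1, which agrees with 1 − 0 + 0 = 1.

H_0 = Z,  H_1 = Z/2,  H_2 = 0.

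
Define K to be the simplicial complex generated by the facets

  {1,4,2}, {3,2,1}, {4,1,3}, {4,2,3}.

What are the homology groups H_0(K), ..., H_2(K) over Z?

K has 4 vertices, 6 edges, 4 triangles.
rank ∂_0 = 0, rank ∂_1 = 3 ⇒ b_0 = 4 − 0 − 3 = 1; all invariant factors of ∂_1 are 1 so no torsion. So H_0 ≅ Z.
rank ∂_1 = 3, rank ∂_2 = 3 ⇒ b_1 = 6 − 3 − 3 = 0; all invariant factors of ∂_2 are 1 so no torsion. So H_1 ≅ 0.
rank ∂_2 = 3, rank ∂_3 = 0 ⇒ b_2 = 4 − 3 − 0 = 1. So H_2 ≅ Z.

H_0 ≅ Z,  H_1 = 0,  H_2 ≅ Z.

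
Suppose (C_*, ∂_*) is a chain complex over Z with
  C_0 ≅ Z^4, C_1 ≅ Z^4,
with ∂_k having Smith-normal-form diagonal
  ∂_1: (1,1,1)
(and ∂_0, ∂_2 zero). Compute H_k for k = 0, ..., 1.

H_0 ≅ Z,  H_1 ≅ Z.

H_0: b_0 = 4 − 0 − 3 = 1; torsion from ∂_1 factors > 1: none. So H_0 ≅ Z.
H_1: b_1 = 4 − 3 − 0 = 1; torsion from ∂_2 factors > 1: none. So H_1 ≅ Z.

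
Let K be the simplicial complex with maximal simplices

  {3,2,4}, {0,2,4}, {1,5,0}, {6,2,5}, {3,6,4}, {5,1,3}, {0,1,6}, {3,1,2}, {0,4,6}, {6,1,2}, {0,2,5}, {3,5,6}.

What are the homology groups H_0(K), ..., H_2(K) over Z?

H_0 ≅ Z,  H_1 ≅ Z/2,  H_2 = 0.

We work with the vertex ordering 0 < 1 < 2 < 3 < 4 < 5 < 6. The simplices of K, each written with vertices in increasing order, are:

  0-simplices (7): [0], [1], [2], [3], [4], [5], [6]
  1-simplices (18): [0,1], [0,2], [0,4], [0,5], [0,6], [1,2], [1,3], [1,5], [1,6], [2,3], [2,4], [2,5], [2,6], [3,4], [3,5], [3,6], [4,6], [5,6]
  2-simplices (12): [0,1,5], [0,1,6], [0,2,4], [0,2,5], [0,4,6], [1,2,3], [1,2,6], [1,3,5], [2,3,4], [2,5,6], [3,4,6], [3,5,6]

giving chain groups C_0 ≅ Z^7, C_1 ≅ Z^18, C_2 ≅ Z^12.

∂_1: C_1 → C_0 maps an edge to its endpoints' difference, ∂[p,q] = q − p. For instance
  ∂[1,5] = [5] − [1].
The 7×18 boundary matrix has rank 6 and Smith normal form diag(1,1,1,1,1,1).

∂_2: C_2 → C_1 maps a triangle to the signed sum of its edges. For instance
  ∂[0,4,6] = [4,6] − [0,6] + [0,4],
  ∂[1,2,3] = [2,3] − [1,3] + [1,2].
This gives a 18×12 integer matrix of rank 12; reducing to Smith normal form yields diagonal entries (1,1,1,1,1,1,1,1,1,1,1,2).

Now H_k = ker ∂_k / im ∂_{k+1}, so:

  H_0: rank C_0 − rank ∂_1 = 7 − 6 = 1, and the invariant factors of ∂_1 are all 1, so H_0 = Z.
  H_1: rank ker ∂_1 − rank ∂_2 = (18 − 6) − 12 = 0, and ∂_2 has invariant factor 2 > 1, so H_1 = Z/2.
  H_2: rank ker ∂_2 − rank ∂_3 = (12 − 12) − 0 = 0, and there is no ∂_3, so H_2 = 0.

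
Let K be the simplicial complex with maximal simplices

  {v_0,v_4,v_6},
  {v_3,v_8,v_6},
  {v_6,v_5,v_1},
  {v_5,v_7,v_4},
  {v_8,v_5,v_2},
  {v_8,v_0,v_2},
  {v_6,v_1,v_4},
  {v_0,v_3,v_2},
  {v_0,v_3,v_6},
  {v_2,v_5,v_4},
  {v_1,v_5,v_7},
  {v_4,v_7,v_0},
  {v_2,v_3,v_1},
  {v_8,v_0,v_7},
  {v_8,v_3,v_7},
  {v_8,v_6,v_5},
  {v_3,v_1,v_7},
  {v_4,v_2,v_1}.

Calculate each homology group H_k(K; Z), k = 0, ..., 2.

Order the vertices as v_0 < v_1 < v_2 < v_3 < v_4 < v_5 < v_6 < v_7 < v_8. Listing each simplex with vertices in this order, K has dimension 2 with simplices:

  0-simplices (9): [v_0], [v_1], [v_2], [v_3], [v_4], [v_5], [v_6], [v_7], [v_8]
  1-simplices (27): (27 of them)
  2-simplices (18): (18 of them)

Hence C_0 ≅ Z^9, C_1 ≅ Z^27, C_2 ≅ Z^18.

Boundary ∂_1: C_1 → C_0 sends each edge [p,q] (with p < q) to q − p. For instance
  ∂[v_4,v_7] = [v_7] − [v_4].
The resulting 9×27 matrix has rank 8, and its Smith normal form has invariant factors (1,1,1,1,1,1,1,1).

∂_2: C_2 → C_1 acts by ∂[p,q,r] = [q,r] − [p,r] + [p,q]. For instance
  ∂[v_3,v_6,v_8] = [v_6,v_8] − [v_3,v_8] + [v_3,v_6],
  ∂[v_1,v_3,v_7] = [v_3,v_7] − [v_1,v_7] + [v_1,v_3].
The 27×18 boundary matrix has rank 18 and Smith normal form diag(1,1,1,1,1,1,1,1,1,1,1,1,1,1,1,1,1,2).

Now H_k = ker ∂_k / im ∂_{k+1}, so:

  H_0: rank C_0 − rank ∂_1 = 9 − 8 = 1, and the invariant factors of ∂_1 are all 1, so H_0 = Z.
  H_1: rank ker ∂_1 − rank ∂_2 = (27 − 8) − 18 = 1, and ∂_2 has invariant factor 2 > 1, so H_1 = Z × Z/2.
  H_2: rank ker ∂_2 − rank ∂_3 = (18 − 18) − 0 = 0, and there is no ∂_3, so H_2 = 0.

H_0 ≅ Z,  H_1 ≅ Z × Z/2,  H_2 = 0.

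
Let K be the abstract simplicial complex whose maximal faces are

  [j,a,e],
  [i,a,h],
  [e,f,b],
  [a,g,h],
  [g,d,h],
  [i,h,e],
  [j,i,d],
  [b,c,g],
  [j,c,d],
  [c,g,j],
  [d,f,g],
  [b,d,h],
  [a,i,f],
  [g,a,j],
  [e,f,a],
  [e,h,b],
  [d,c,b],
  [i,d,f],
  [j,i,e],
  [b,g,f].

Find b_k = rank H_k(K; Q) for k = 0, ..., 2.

We work with the vertex ordering a < b < c < d < e < f < g < h < i < j. The simplices of K, each written with vertices in increasing order, are:

  0-simplices (10): a, b, c, d, e, f, g, h, i, j
  1-simplices (30): ae, af, ag, ah, ai, aj, bc, bd, be, bf, bg, bh, cd, cg, cj, df, dg, dh, di, dj, ef, eh, ei, ej, fg, fi, gh, gj, hi, ij
  2-simplices (20): aef, aej, afi, agh, agj, ahi, bcd, bcg, bdh, bef, beh, bfg, cdj, cgj, dfg, dfi, dgh, dij, ehi, eij

so the chain groups are C_0 ≅ Z^10, C_1 ≅ Z^30, C_2 ≅ Z^20.

Boundary ∂_1: C_1 → C_0 is given by ∂[p,q] = [q] − [p]. For instance
  ∂aj = j − a.
As a 10×30 matrix over Z this has rank 9, with invariant factors (1,1,1,1,1,1,1,1,1).

The boundary map ∂_2: C_2 → C_1 sends each 2-simplex [p,q,r] to [q,r] − [p,r] + [p,q]. For instance
  ∂bfg = fg − bg + bf,
  ∂bdh = dh − bh + bd.
The 30×20 boundary matrix has rank 20 and Smith normal form diag(1,1,1,1,1,1,1,1,1,1,1,1,1,1,1,1,1,1,1,2).

Reading off H_k = ker ∂_k / im ∂_{k+1}:

  H_0: rank C_0 − rank ∂_1 = 10 − 9 = 1, and the invariant factors of ∂_1 are all 1, so H_0 = Z.
  H_1: rank ker ∂_1 − rank ∂_2 = (30 − 9) − 20 = 1, and ∂_2 has invariant factor 2 > 1, so H_1 = Z × Z/2.
  H_2: rank ker ∂_2 − rank ∂_3 = (20 − 20) − 0 = 0, and there is no ∂_3, so H_2 = 0.

As a check, the Euler characteristic is 10 − 30 + 20 = 0, which agrees with 1 − 1 + 0 = 0.

Hence the Betti numbers are b_0 = 1, b_1 = 1, b_2 = 0.

b_0 = 1, b_1 = 1, b_2 = 0.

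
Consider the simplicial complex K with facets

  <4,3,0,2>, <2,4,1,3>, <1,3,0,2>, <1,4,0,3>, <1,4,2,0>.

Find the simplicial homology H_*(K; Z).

H_0 = Z,  H_1 = 0,  H_2 = 0,  H_3 = Z.

Order the vertices as 0 < 1 < 2 < 3 < 4. Listing each simplex with vertices in this order, K has dimension 3 with simplices:

  0-simplices (5): [0], [1], [2], [3], [4]
  1-simplices (10): [0,1], [0,2], [0,3], [0,4], [1,2], [1,3], [1,4], [2,3], [2,4], [3,4]
  2-simplices (10): [0,1,2], [0,1,3], [0,1,4], [0,2,3], [0,2,4], [0,3,4], [1,2,3], [1,2,4], [1,3,4], [2,3,4]
  3-simplices (5): [0,1,2,3], [0,1,2,4], [0,1,3,4], [0,2,3,4], [1,2,3,4]

so the chain groups are C_0 ≅ Z^5, C_1 ≅ Z^10, C_2 ≅ Z^10, C_3 ≅ Z^5.

∂_1: C_1 → C_0 maps an edge to its endpoints' difference, ∂[p,q] = q − p.
The 5×10 boundary matrix has rank 4 and Smith normal form diag(1,1,1,1).

∂_2: C_2 → C_1 sends each 2-simplex [p,q,r] to [q,r] − [p,r] + [p,q]. For instance
  ∂[0,3,4] = [3,4] − [0,4] + [0,3],
  ∂[0,1,3] = [1,3] − [0,3] + [0,1].
The resulting 10×10 matrix has rank 6, and its Smith normal form has invariant factors (1,1,1,1,1,1).

Boundary ∂_3: C_3 → C_2 sends each 3-simplex σ to the alternating sum Σ_i (−1)^i (σ with its i-th vertex removed). For instance
  ∂[0,1,2,3] = [1,2,3] − [0,2,3] + [0,1,3] − [0,1,2],
  ∂[1,2,3,4] = [2,3,4] − [1,3,4] + [1,2,4] − [1,2,3].
The resulting 10×5 matrix has rank 4, and its Smith normal form has invariant factors (1,1,1,1).

Now H_k = ker ∂_k / im ∂_{k+1}, so:

  H_0: rank C_0 − rank ∂_1 = 5 − 4 = 1, and the invariant factors of ∂_1 are all 1, so H_0 = Z.
  H_1: rank ker ∂_1 − rank ∂_2 = (10 − 4) − 6 = 0, and the invariant factors of ∂_2 are all 1, so H_1 = 0.
  H_2: rank ker ∂_2 − rank ∂_3 = (10 − 6) − 4 = 0, and the invariant factors of ∂_3 are all 1, so H_2 = 0.
  H_3: rank ker ∂_3 − rank ∂_4 = (5 − 4) − 0 = 1, and there is no ∂_4, so H_3 = Z.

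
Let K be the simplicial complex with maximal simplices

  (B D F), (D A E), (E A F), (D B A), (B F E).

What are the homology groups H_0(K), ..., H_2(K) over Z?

Order the vertices as A < B < D < E < F. Listing each simplex with vertices in this order, K has dimension 2 with simplices:

  0-simplices (5): A, B, D, E, F
  1-simplices (10): AB, AD, AE, AF, BD, BE, BF, DE, DF, EF
  2-simplices (5): ABD, ADE, AEF, BDF, BEF

Hence C_0 ≅ Z^5, C_1 ≅ Z^10, C_2 ≅ Z^5.

Boundary ∂_1: C_1 → C_0 is given by ∂[p,q] = [q] − [p].
The 5×10 boundary matrix has rank 4 and Smith normal form diag(1,1,1,1).

∂_2: C_2 → C_1 sends each 2-simplex [p,q,r] to [q,r] − [p,r] + [p,q]. For instance
  ∂BEF = EF − BF + BE,
  ∂BDF = DF − BF + BD.
This gives a 10×5 integer matrix of rank 5; reducing to Smith normal form yields diagonal entries (1,1,1,1,1).

Now H_k = ker ∂_k / im ∂_{k+1}, so:

  H_0: rank C_0 − rank ∂_1 = 5 − 4 = 1, and the invariant factors of ∂_1 are all 1, so H_0 = Z.
  H_1: rank ker ∂_1 − rank ∂_2 = (10 − 4) − 5 = 1, and the invariant factors of ∂_2 are all 1, so H_1 = Z.
  H_2: rank ker ∂_2 − rank ∂_3 = (5 − 5) − 0 = 0, and there is no ∂_3, so H_2 = 0.

H_0 ≅ Z,  H_1 ≅ Z,  H_2 = 0.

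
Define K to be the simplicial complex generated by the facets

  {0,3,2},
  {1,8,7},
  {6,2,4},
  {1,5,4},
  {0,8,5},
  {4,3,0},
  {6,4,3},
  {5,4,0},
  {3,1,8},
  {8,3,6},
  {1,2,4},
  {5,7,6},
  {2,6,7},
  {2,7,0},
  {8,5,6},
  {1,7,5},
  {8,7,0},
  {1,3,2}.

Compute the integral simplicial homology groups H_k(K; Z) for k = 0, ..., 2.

H_0 ≅ Z,  H_1 ≅ Z ⊕ Z/2,  H_2 = 0.

We work with the vertex ordering 0 < 1 < 2 < 3 < 4 < 5 < 6 < 7 < 8. The simplices of K, each written with vertices in increasing order, are:

  0-simplices (9): [0], [1], [2], [3], [4], [5], [6], [7], [8]
  1-simplices (27): (27 of them)
  2-simplices (18): [0,2,3], [0,2,7], [0,3,4], [0,4,5], [0,5,8], [0,7,8], [1,2,3], [1,2,4], [1,3,8], [1,4,5], [1,5,7], [1,7,8], [2,4,6], [2,6,7], [3,4,6], [3,6,8], [5,6,7], [5,6,8]

Hence C_0 ≅ Z^9, C_1 ≅ Z^27, C_2 ≅ Z^18.

The boundary map ∂_1: C_1 → C_0 maps an edge to its endpoints' difference, ∂[p,q] = q − p. For instance
  ∂[1,2] = [2] − [1].
The 9×27 boundary matrix has rank 8 and Smith normal form diag(1,1,1,1,1,1,1,1).

The boundary map ∂_2: C_2 → C_1 maps a triangle to the signed sum of its edges. For instance
  ∂[1,3,8] = [3,8] − [1,8] + [1,3],
  ∂[0,7,8] = [7,8] − [0,8] + [0,7].
The 27×18 boundary matrix has rank 18 and Smith normal form diag(1,1,1,1,1,1,1,1,1,1,1,1,1,1,1,1,1,2).

Now H_k = ker ∂_k / im ∂_{k+1}, so:

  H_0: rank C_0 − rank ∂_1 = 9 − 8 = 1, and the invariant factors of ∂_1 are all 1, so H_0 ≅ Z.
  H_1: rank ker ∂_1 − rank ∂_2 = (27 − 8) − 18 = 1, and ∂_2 has invariant factor 2 > 1, so H_1 ≅ Z ⊕ Z/2.
  H_2: rank ker ∂_2 − rank ∂_3 = (18 − 18) − 0 = 0, and there is no ∂_3, so H_2 ≅ 0.

(K is a triangulation of the Klein bottle.)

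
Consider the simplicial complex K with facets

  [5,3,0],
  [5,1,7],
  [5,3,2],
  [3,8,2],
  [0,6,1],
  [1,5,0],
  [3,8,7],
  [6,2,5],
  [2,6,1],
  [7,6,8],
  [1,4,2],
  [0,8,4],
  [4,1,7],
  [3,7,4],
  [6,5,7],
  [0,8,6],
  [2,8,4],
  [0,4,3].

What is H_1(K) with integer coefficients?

H_1 = Z ⊕ Z/2.

Fix the vertex order 0 < 1 < 2 < 3 < 4 < 5 < 6 < 7 < 8 and write every simplex with vertices in increasing order. Then dim K = 2 and the simplices of K are:

  0-simplices (9): [0], [1], [2], [3], [4], [5], [6], [7], [8]
  1-simplices (27): (27 of them)
  2-simplices (18): [0,1,5], [0,1,6], [0,3,4], [0,3,5], [0,4,8], [0,6,8], [1,2,4], [1,2,6], [1,4,7], [1,5,7], [2,3,5], [2,3,8], [2,4,8], [2,5,6], [3,4,7], [3,7,8], [5,6,7], [6,7,8]

Hence C_0 ≅ Z^9, C_1 ≅ Z^27, C_2 ≅ Z^18.

The boundary map ∂_1: C_1 → C_0 maps an edge to its endpoints' difference, ∂[p,q] = q − p.
The resulting 9×27 matrix has rank 8, and its Smith normal form has invariant factors (1,1,1,1,1,1,1,1).

Boundary ∂_2: C_2 → C_1 acts by ∂[p,q,r] = [q,r] − [p,r] + [p,q]. For instance
  ∂[1,2,4] = [2,4] − [1,4] + [1,2],
  ∂[2,3,5] = [3,5] − [2,5] + [2,3].
As a 27×18 matrix over Z this has rank 18, with invariant factors (1,1,1,1,1,1,1,1,1,1,1,1,1,1,1,1,1,2).

From H_k ≅ ker(∂_k) / im(∂_{k+1}) we obtain:

  H_1: rank ker ∂_1 − rank ∂_2 = (27 − 8) − 18 = 1, and ∂_2 has invariant factor 2 > 1, so H_1 = Z ⊕ Z/2.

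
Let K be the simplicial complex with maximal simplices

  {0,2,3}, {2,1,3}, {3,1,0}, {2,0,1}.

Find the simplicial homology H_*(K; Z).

H_0 ≅ Z,  H_1 = 0,  H_2 ≅ Z.

We work with the vertex ordering 0 < 1 < 2 < 3. The simplices of K, each written with vertices in increasing order, are:

  0-simplices (4): [0], [1], [2], [3]
  1-simplices (6): [0,1], [0,2], [0,3], [1,2], [1,3], [2,3]
  2-simplices (4): [0,1,2], [0,1,3], [0,2,3], [1,2,3]

giving chain groups C_0 ≅ Z^4, C_1 ≅ Z^6, C_2 ≅ Z^4.

The boundary map ∂_1: C_1 → C_0 is given by ∂[p,q] = [q] − [p]. For instance
  ∂[0,2] = [2] − [0].
The 4×6 boundary matrix has rank 3 and Smith normal form diag(1,1,1).

∂_2: C_2 → C_1 acts by ∂[p,q,r] = [q,r] − [p,r] + [p,q]. For instance
  ∂[0,1,3] = [1,3] − [0,3] + [0,1],
  ∂[0,1,2] = [1,2] − [0,2] + [0,1].
As a 6×4 matrix over Z this has rank 3, with invariant factors (1,1,1).

Now H_k = ker ∂_k / im ∂_{k+1}, so:

  H_0: rank C_0 − rank ∂_1 = 4 − 3 = 1, and the invariant factors of ∂_1 are all 1, so H_0 ≅ Z.
  H_1: rank ker ∂_1 − rank ∂_2 = (6 − 3) − 3 = 0, and the invariant factors of ∂_2 are all 1, so H_1 ≅ 0.
  H_2: rank ker ∂_2 − rank ∂_3 = (4 − 3) − 0 = 1, and there is no ∂_3, so H_2 ≅ Z.

As a check, the Euler characteristic is 4 − 6 + 4 = 2, which agrees with 1 − 0 + 1 = 2.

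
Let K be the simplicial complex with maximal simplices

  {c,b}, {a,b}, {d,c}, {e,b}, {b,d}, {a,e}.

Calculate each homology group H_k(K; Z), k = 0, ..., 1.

We work with the vertex ordering a < b < c < d < e. The simplices of K, each written with vertices in increasing order, are:

  0-simplices (5): a, b, c, d, e
  1-simplices (6): ab, ae, bc, bd, be, cd

giving chain groups C_0 ≅ Z^5, C_1 ≅ Z^6.

The boundary map ∂_1: C_1 → C_0 is given by ∂[p,q] = [q] − [p].
As a 5×6 matrix over Z this has rank 4, with invariant factors (1,1,1,1).

Now H_k = ker ∂_k / im ∂_{k+1}, so:

  H_0: rank C_0 − rank ∂_1 = 5 − 4 = 1, and the invariant factors of ∂_1 are all 1, so H_0 ≅ Z.
  H_1: rank ker ∂_1 − rank ∂_2 = (6 − 4) − 0 = 2, and there is no ∂_2, so H_1 ≅ Z^2.

As a check, the Euler characteristic is 5 − 6 = -1, which agrees with 1 − 2 = -1.

H_0 ≅ Z,  H_1 ≅ Z^2.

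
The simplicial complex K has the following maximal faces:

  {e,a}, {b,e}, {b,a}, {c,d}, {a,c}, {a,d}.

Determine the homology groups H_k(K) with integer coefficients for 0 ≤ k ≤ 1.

H_0 = Z,  H_1 = Z^2.

Fix the vertex order a < b < c < d < e and write every simplex with vertices in increasing order. Then dim K = 1 and the simplices of K are:

  0-simplices (5): a, b, c, d, e
  1-simplices (6): ab, ac, ad, ae, be, cd

Hence C_0 ≅ Z^5, C_1 ≅ Z^6.

∂_1: C_1 → C_0 maps an edge to its endpoints' difference, ∂[p,q] = q − p.
The resulting 5×6 matrix has rank 4, and its Smith normal form has invariant factors (1,1,1,1).

Now H_k = ker ∂_k / im ∂_{k+1}, so:

  H_0: rank C_0 − rank ∂_1 = 5 − 4 = 1, and the invariant factors of ∂_1 are all 1, so H_0 ≅ Z.
  H_1: rank ker ∂_1 − rank ∂_2 = (6 − 4) − 0 = 2, and there is no ∂_2, so H_1 ≅ Z^2.

As a check, the Euler characteristic is 5 − 6 = -1, which agrees with 1 − 2 = -1.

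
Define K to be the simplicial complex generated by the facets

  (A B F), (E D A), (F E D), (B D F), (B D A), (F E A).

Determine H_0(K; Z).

Order the vertices as A < B < D < E < F. Listing each simplex with vertices in this order, K has dimension 2 with simplices:

  0-simplices (5): A, B, D, E, F
  1-simplices (9): AB, AD, AE, AF, BD, BF, DE, DF, EF
  2-simplices (6): ABD, ABF, ADE, AEF, BDF, DEF

Hence C_0 ≅ Z^5, C_1 ≅ Z^9, C_2 ≅ Z^6.

Boundary ∂_1: C_1 → C_0 sends each edge [p,q] (with p < q) to q − p. For instance
  ∂AE = E − A.
This gives a 5×9 integer matrix of rank 4; reducing to Smith normal form yields diagonal entries (1,1,1,1).

Boundary ∂_2: C_2 → C_1 acts by ∂[p,q,r] = [q,r] − [p,r] + [p,q]. For instance
  ∂ABF = BF − AF + AB,
  ∂AEF = EF − AF + AE.
This gives a 9×6 integer matrix of rank 5; reducing to Smith normal form yields diagonal entries (1,1,1,1,1).

Computing H_k = (kernel of ∂_k) / (image of ∂_{k+1}):

  H_0: rank C_0 − rank ∂_1 = 5 − 4 = 1, and the invariant factors of ∂_1 are all 1, so H_0 = Z.

(K is a triangulation of the 2-sphere S^2.)

H_0 = Z.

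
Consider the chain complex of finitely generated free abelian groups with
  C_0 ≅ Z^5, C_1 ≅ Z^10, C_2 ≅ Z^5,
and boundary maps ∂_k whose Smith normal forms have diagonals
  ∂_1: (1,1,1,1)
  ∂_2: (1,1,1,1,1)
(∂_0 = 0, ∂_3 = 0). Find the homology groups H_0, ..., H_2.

H_0: b_0 = 5 − 0 − 4 = 1; torsion from ∂_1 factors > 1: none. So H_0 ≅ Z.
H_1: b_1 = 10 − 4 − 5 = 1; torsion from ∂_2 factors > 1: none. So H_1 ≅ Z.
H_2: b_2 = 5 − 5 − 0 = 0; torsion from ∂_3 factors > 1: none. So H_2 ≅ 0.

H_0 ≅ Z,  H_1 ≅ Z,  H_2 = 0.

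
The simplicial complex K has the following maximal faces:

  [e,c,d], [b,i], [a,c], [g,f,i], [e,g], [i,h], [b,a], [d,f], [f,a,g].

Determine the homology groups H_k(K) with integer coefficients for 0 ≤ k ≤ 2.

We work with the vertex ordering a < b < c < d < e < f < g < h < i. The simplices of K, each written with vertices in increasing order, are:

  0-simplices (9): a, b, c, d, e, f, g, h, i
  1-simplices (14): ab, ac, af, ag, bi, cd, ce, de, df, eg, fg, fi, gi, hi
  2-simplices (3): afg, cde, fgi

so the chain groups are C_0 ≅ Z^9, C_1 ≅ Z^14, C_2 ≅ Z^3.

∂_1: C_1 → C_0 is given by ∂[p,q] = [q] − [p].
The resulting 9×14 matrix has rank 8, and its Smith normal form has invariant factors (1,1,1,1,1,1,1,1).

The boundary map ∂_2: C_2 → C_1 maps a triangle to the signed sum of its edges. For instance
  ∂afg = fg − ag + af,
  ∂cde = de − ce + cd.
As a 14×3 matrix over Z this has rank 3, with invariant factors (1,1,1).

Computing H_k = (kernel of ∂_k) / (image of ∂_{k+1}):

  H_0: rank C_0 − rank ∂_1 = 9 − 8 = 1, and the invariant factors of ∂_1 are all 1, so H_0 ≅ Z.
  H_1: rank ker ∂_1 − rank ∂_2 = (14 − 8) − 3 = 3, and the invariant factors of ∂_2 are all 1, so H_1 ≅ Z^3.
  H_2: rank ker ∂_2 − rank ∂_3 = (3 − 3) − 0 = 0, and there is no ∂_3, so H_2 ≅ 0.

H_0 ≅ Z,  H_1 ≅ Z^3,  H_2 = 0.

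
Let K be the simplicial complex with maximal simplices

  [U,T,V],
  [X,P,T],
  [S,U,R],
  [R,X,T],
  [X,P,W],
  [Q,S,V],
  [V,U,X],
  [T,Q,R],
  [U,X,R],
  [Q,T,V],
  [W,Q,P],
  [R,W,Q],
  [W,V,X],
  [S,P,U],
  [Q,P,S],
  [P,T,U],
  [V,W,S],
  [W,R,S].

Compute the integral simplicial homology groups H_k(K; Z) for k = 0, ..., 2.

H_0 ≅ Z,  H_1 ≅ Z ⊕ Z/2,  H_2 = 0.

Take the total order P < Q < R < S < T < U < V < W < X on the vertex set. Then K (dimension 2) consists of the simplices:

  0-simplices (9): P, Q, R, S, T, U, V, W, X
  1-simplices (27): PQ, PS, PT, PU, PW, PX, QR, QS, QT, QV, QW, RS, RT, RU, RW, RX, SU, SV, SW, TU, TV, TX, UV, UX, VW, VX, WX
  2-simplices (18): PQS, PQW, PSU, PTU, PTX, PWX, QRT, QRW, QSV, QTV, RSU, RSW, RTX, RUX, SVW, TUV, UVX, VWX

so the chain groups are C_0 ≅ Z^9, C_1 ≅ Z^27, C_2 ≅ Z^18.

The boundary map ∂_1: C_1 → C_0 is given by ∂[p,q] = [q] − [p]. For instance
  ∂SU = U − S.
As a 9×27 matrix over Z this has rank 8, with invariant factors (1,1,1,1,1,1,1,1).

∂_2: C_2 → C_1 maps a triangle to the signed sum of its edges. For instance
  ∂PTX = TX − PX + PT,
  ∂SVW = VW − SW + SV.
As a 27×18 matrix over Z this has rank 18, with invariant factors (1,1,1,1,1,1,1,1,1,1,1,1,1,1,1,1,1,2).

Now H_k = ker ∂_k / im ∂_{k+1}, so:

  H_0: rank C_0 − rank ∂_1 = 9 − 8 = 1, and the invariant factors of ∂_1 are all 1, so H_0 = Z.
  H_1: rank ker ∂_1 − rank ∂_2 = (27 − 8) − 18 = 1, and ∂_2 has invariant factor 2 > 1, so H_1 = Z ⊕ Z/2.
  H_2: rank ker ∂_2 − rank ∂_3 = (18 − 18) − 0 = 0, and there is no ∂_3, so H_2 = 0.

As a check, the Euler characteristic is 9 − 27 + 18 = 0, which agrees with 1 − 1 + 0 = 0.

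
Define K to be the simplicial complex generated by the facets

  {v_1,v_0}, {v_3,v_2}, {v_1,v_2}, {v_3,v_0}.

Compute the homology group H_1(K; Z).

H_1 = Z.

Take the total order v_0 < v_1 < v_2 < v_3 on the vertex set. Then K (dimension 1) consists of the simplices:

  0-simplices (4): [v_0], [v_1], [v_2], [v_3]
  1-simplices (4): [v_0,v_1], [v_0,v_3], [v_1,v_2], [v_2,v_3]

so the chain groups are C_0 ≅ Z^4, C_1 ≅ Z^4.

∂_1: C_1 → C_0 sends each edge [p,q] (with p < q) to q − p. For instance
  ∂[v_1,v_2] = [v_2] − [v_1].
The 4×4 boundary matrix has rank 3 and Smith normal form diag(1,1,1).

Computing H_k = (kernel of ∂_k) / (image of ∂_{k+1}):

  H_1: rank ker ∂_1 − rank ∂_2 = (4 − 3) − 0 = 1, and there is no ∂_2, so H_1 = Z.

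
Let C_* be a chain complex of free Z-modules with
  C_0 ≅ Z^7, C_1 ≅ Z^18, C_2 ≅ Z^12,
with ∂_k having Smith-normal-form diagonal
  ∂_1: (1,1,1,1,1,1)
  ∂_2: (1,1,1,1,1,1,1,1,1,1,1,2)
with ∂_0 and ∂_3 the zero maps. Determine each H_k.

H_0: b_0 = 7 − 0 − 6 = 1; torsion from ∂_1 factors > 1: none. So H_0 = Z.
H_1: b_1 = 18 − 6 − 12 = 0; torsion from ∂_2 factors > 1: [2]. So H_1 = Z/2.
H_2: b_2 = 12 − 12 − 0 = 0; torsion from ∂_3 factors > 1: none. So H_2 = 0.

H_0 = Z,  H_1 = Z/2,  H_2 = 0.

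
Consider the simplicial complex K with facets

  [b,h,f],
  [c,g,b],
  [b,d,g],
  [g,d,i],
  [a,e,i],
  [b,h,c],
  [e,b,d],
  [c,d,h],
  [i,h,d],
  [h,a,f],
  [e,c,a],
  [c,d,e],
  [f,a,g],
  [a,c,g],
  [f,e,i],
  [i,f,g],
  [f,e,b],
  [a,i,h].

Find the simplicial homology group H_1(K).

We work with the vertex ordering a < b < c < d < e < f < g < h < i. The simplices of K, each written with vertices in increasing order, are:

  0-simplices (9): a, b, c, d, e, f, g, h, i
  1-simplices (27): ac, ae, af, ag, ah, ai, bc, bd, be, bf, bg, bh, cd, ce, cg, ch, de, dg, dh, di, ef, ei, fg, fh, fi, gi, hi
  2-simplices (18): ace, acg, aei, afg, afh, ahi, bcg, bch, bde, bdg, bef, bfh, cde, cdh, dgi, dhi, efi, fgi

giving chain groups C_0 ≅ Z^9, C_1 ≅ Z^27, C_2 ≅ Z^18.

Boundary ∂_1: C_1 → C_0 is given by ∂[p,q] = [q] − [p]. For instance
  ∂fg = g − f.
The 9×27 boundary matrix has rank 8 and Smith normal form diag(1,1,1,1,1,1,1,1).

∂_2: C_2 → C_1 maps a triangle to the signed sum of its edges. For instance
  ∂bcg = cg − bg + bc,
  ∂afh = fh − ah + af.
The resulting 27×18 matrix has rank 18, and its Smith normal form has invariant factors (1,1,1,1,1,1,1,1,1,1,1,1,1,1,1,1,1,2).

From H_k ≅ ker(∂_k) / im(∂_{k+1}) we obtain:

  H_1: rank ker ∂_1 − rank ∂_2 = (27 − 8) − 18 = 1, and ∂_2 has invariant factor 2 > 1, so H_1 = Z ⊕ Z/2.

H_1 = Z ⊕ Z/2.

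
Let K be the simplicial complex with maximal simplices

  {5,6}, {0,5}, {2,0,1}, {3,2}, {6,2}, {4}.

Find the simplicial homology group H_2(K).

H_2 ≅ 0.

We work with the vertex ordering 0 < 1 < 2 < 3 < 4 < 5 < 6. The simplices of K, each written with vertices in increasing order, are:

  0-simplices (7): [0], [1], [2], [3], [4], [5], [6]
  1-simplices (7): [0,1], [0,2], [0,5], [1,2], [2,3], [2,6], [5,6]
  2-simplices (1): [0,1,2]

Hence C_0 ≅ Z^7, C_1 ≅ Z^7, C_2 ≅ Z^1.

The boundary map ∂_1: C_1 → C_0 maps an edge to its endpoints' difference, ∂[p,q] = q − p. For instance
  ∂[2,3] = [3] − [2].
The resulting 7×7 matrix has rank 5, and its Smith normal form has invariant factors (1,1,1,1,1).

Boundary ∂_2: C_2 → C_1 sends each 2-simplex [p,q,r] to [q,r] − [p,r] + [p,q]. For instance
  ∂[0,1,2] = [1,2] − [0,2] + [0,1].
This gives a 7×1 integer matrix of rank 1; reducing to Smith normal form yields diagonal entries (1).

Now H_k = ker ∂_k / im ∂_{k+1}, so:

  H_2: rank ker ∂_2 − rank ∂_3 = (1 − 1) − 0 = 0, and there is no ∂_3, so H_2 ≅ 0.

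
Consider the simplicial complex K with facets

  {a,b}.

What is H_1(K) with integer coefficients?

H_1 ≅ 0.

We work with the vertex ordering a < b. The simplices of K, each written with vertices in increasing order, are:

  0-simplices (2): a, b
  1-simplices (1): ab

so the chain groups are C_0 ≅ Z^2, C_1 ≅ Z^1.

The boundary map ∂_1: C_1 → C_0 maps an edge to its endpoints' difference, ∂[p,q] = q − p. For instance
  ∂ab = b − a.
As a 2×1 matrix over Z this has rank 1, with invariant factors (1).

Reading off H_k = ker ∂_k / im ∂_{k+1}:

  H_1: rank ker ∂_1 − rank ∂_2 = (1 − 1) − 0 = 0, and there is no ∂_2, so H_1 ≅ 0.

(K is a triangulation of the 1-simplex.)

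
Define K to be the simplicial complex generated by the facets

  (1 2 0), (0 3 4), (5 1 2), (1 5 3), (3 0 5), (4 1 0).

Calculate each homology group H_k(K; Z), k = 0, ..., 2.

Fix the vertex order 0 < 1 < 2 < 3 < 4 < 5 and write every simplex with vertices in increasing order. Then dim K = 2 and the simplices of K are:

  0-simplices (6): [0], [1], [2], [3], [4], [5]
  1-simplices (12): [0,1], [0,2], [0,3], [0,4], [0,5], [1,2], [1,3], [1,4], [1,5], [2,5], [3,4], [3,5]
  2-simplices (6): [0,1,2], [0,1,4], [0,3,4], [0,3,5], [1,2,5], [1,3,5]

giving chain groups C_0 ≅ Z^6, C_1 ≅ Z^12, C_2 ≅ Z^6.

∂_1: C_1 → C_0 is given by ∂[p,q] = [q] − [p].
The resulting 6×12 matrix has rank 5, and its Smith normal form has invariant factors (1,1,1,1,1).

Boundary ∂_2: C_2 → C_1 acts by ∂[p,q,r] = [q,r] − [p,r] + [p,q]. For instance
  ∂[0,1,2] = [1,2] − [0,2] + [0,1],
  ∂[0,1,4] = [1,4] − [0,4] + [0,1].
As a 12×6 matrix over Z this has rank 6, with invariant factors (1,1,1,1,1,1).

From H_k ≅ ker(∂_k) / im(∂_{k+1}) we obtain:

  H_0: rank C_0 − rank ∂_1 = 6 − 5 = 1, and the invariant factors of ∂_1 are all 1, so H_0 = Z.
  H_1: rank ker ∂_1 − rank ∂_2 = (12 − 5) − 6 = 1, and the invariant factors of ∂_2 are all 1, so H_1 = Z.
  H_2: rank ker ∂_2 − rank ∂_3 = (6 − 6) − 0 = 0, and there is no ∂_3, so H_2 = 0.

(K is a triangulation of the cylinder S^1 x I.)

H_0 = Z,  H_1 = Z,  H_2 = 0.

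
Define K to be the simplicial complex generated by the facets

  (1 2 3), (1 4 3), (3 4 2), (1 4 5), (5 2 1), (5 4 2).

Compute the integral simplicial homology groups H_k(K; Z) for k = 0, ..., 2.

H_0 = Z,  H_1 = 0,  H_2 = Z.

We work with the vertex ordering 1 < 2 < 3 < 4 < 5. The simplices of K, each written with vertices in increasing order, are:

  0-simplices (5): [1], [2], [3], [4], [5]
  1-simplices (9): [1,2], [1,3], [1,4], [1,5], [2,3], [2,4], [2,5], [3,4], [4,5]
  2-simplices (6): [1,2,3], [1,2,5], [1,3,4], [1,4,5], [2,3,4], [2,4,5]

so the chain groups are C_0 ≅ Z^5, C_1 ≅ Z^9, C_2 ≅ Z^6.

∂_1: C_1 → C_0 is given by ∂[p,q] = [q] − [p]. For instance
  ∂[3,4] = [4] − [3].
As a 5×9 matrix over Z this has rank 4, with invariant factors (1,1,1,1).

∂_2: C_2 → C_1 acts by ∂[p,q,r] = [q,r] − [p,r] + [p,q]. For instance
  ∂[1,3,4] = [3,4] − [1,4] + [1,3],
  ∂[1,2,5] = [2,5] − [1,5] + [1,2].
The resulting 9×6 matrix has rank 5, and its Smith normal form has invariant factors (1,1,1,1,1).

Reading off H_k = ker ∂_k / im ∂_{k+1}:

  H_0: rank C_0 − rank ∂_1 = 5 − 4 = 1, and the invariant factors of ∂_1 are all 1, so H_0 ≅ Z.
  H_1: rank ker ∂_1 − rank ∂_2 = (9 − 4) − 5 = 0, and the invariant factors of ∂_2 are all 1, so H_1 ≅ 0.
  H_2: rank ker ∂_2 − rank ∂_3 = (6 − 5) − 0 = 1, and there is no ∂_3, so H_2 ≅ Z.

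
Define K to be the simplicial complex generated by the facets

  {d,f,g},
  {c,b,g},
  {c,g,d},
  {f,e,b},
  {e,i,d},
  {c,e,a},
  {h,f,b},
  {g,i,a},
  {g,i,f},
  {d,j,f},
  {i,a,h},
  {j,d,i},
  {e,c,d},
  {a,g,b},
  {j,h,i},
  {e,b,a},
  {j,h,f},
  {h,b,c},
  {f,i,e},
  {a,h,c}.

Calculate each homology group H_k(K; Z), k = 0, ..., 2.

K has 10 vertices, 30 edges, 20 triangles.
rank ∂_0 = 0, rank ∂_1 = 9 ⇒ b_0 = 10 − 0 − 9 = 1; all invariant factors of ∂_1 are 1 so no torsion. So H_0 ≅ Z.
rank ∂_1 = 9, rank ∂_2 = 20 ⇒ b_1 = 30 − 9 − 20 = 1; ∂_2 has invariant factor(s) [2] giving torsion. So H_1 ≅ Z ⊕ Z/2.
rank ∂_2 = 20, rank ∂_3 = 0 ⇒ b_2 = 20 − 20 − 0 = 0. So H_2 ≅ 0.

H_0 = Z,  H_1 = Z ⊕ Z/2,  H_2 = 0.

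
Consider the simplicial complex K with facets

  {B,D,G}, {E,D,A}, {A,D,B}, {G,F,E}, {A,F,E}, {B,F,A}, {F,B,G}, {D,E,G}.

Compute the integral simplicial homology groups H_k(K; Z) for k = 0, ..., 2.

H_0 = Z,  H_1 = 0,  H_2 = Z.

We work with the vertex ordering A < B < D < E < F < G. The simplices of K, each written with vertices in increasing order, are:

  0-simplices (6): A, B, D, E, F, G
  1-simplices (12): AB, AD, AE, AF, BD, BF, BG, DE, DG, EF, EG, FG
  2-simplices (8): ABD, ABF, ADE, AEF, BDG, BFG, DEG, EFG

Hence C_0 ≅ Z^6, C_1 ≅ Z^12, C_2 ≅ Z^8.

∂_1: C_1 → C_0 maps an edge to its endpoints' difference, ∂[p,q] = q − p. For instance
  ∂EF = F − E.
The 6×12 boundary matrix has rank 5 and Smith normal form diag(1,1,1,1,1).

Boundary ∂_2: C_2 → C_1 maps a triangle to the signed sum of its edges. For instance
  ∂BFG = FG − BG + BF,
  ∂ADE = DE − AE + AD.
The 12×8 boundary matrix has rank 7 and Smith normal form diag(1,1,1,1,1,1,1).

Reading off H_k = ker ∂_k / im ∂_{k+1}:

  H_0: rank C_0 − rank ∂_1 = 6 − 5 = 1, and the invariant factors of ∂_1 are all 1, so H_0 ≅ Z.
  H_1: rank ker ∂_1 − rank ∂_2 = (12 − 5) − 7 = 0, and the invariant factors of ∂_2 are all 1, so H_1 ≅ 0.
  H_2: rank ker ∂_2 − rank ∂_3 = (8 − 7) − 0 = 1, and there is no ∂_3, so H_2 ≅ Z.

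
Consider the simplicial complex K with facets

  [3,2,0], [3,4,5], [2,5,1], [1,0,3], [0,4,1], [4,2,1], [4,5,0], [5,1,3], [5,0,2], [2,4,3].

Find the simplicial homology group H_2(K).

H_2 = 0.

Take the total order 0 < 1 < 2 < 3 < 4 < 5 on the vertex set. Then K (dimension 2) consists of the simplices:

  0-simplices (6): [0], [1], [2], [3], [4], [5]
  1-simplices (15): [0,1], [0,2], [0,3], [0,4], [0,5], [1,2], [1,3], [1,4], [1,5], [2,3], [2,4], [2,5], [3,4], [3,5], [4,5]
  2-simplices (10): [0,1,3], [0,1,4], [0,2,3], [0,2,5], [0,4,5], [1,2,4], [1,2,5], [1,3,5], [2,3,4], [3,4,5]

giving chain groups C_0 ≅ Z^6, C_1 ≅ Z^15, C_2 ≅ Z^10.

∂_1: C_1 → C_0 is given by ∂[p,q] = [q] − [p].
This gives a 6×15 integer matrix of rank 5; reducing to Smith normal form yields diagonal entries (1,1,1,1,1).

∂_2: C_2 → C_1 acts by ∂[p,q,r] = [q,r] − [p,r] + [p,q]. For instance
  ∂[0,4,5] = [4,5] − [0,5] + [0,4],
  ∂[0,2,3] = [2,3] − [0,3] + [0,2].
The 15×10 boundary matrix has rank 10 and Smith normal form diag(1,1,1,1,1,1,1,1,1,2).

Computing H_k = (kernel of ∂_k) / (image of ∂_{k+1}):

  H_2: rank ker ∂_2 − rank ∂_3 = (10 − 10) − 0 = 0, and there is no ∂_3, so H_2 = 0.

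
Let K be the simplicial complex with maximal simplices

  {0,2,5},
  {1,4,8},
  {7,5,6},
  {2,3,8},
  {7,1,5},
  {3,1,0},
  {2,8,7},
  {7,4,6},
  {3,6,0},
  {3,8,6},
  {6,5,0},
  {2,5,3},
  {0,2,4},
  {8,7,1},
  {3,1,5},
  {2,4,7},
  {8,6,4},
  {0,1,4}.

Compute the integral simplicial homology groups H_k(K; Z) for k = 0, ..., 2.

Take the total order 0 < 1 < 2 < 3 < 4 < 5 < 6 < 7 < 8 on the vertex set. Then K (dimension 2) consists of the simplices:

  0-simplices (9): [0], [1], [2], [3], [4], [5], [6], [7], [8]
  1-simplices (27): (27 of them)
  2-simplices (18): [0,1,3], [0,1,4], [0,2,4], [0,2,5], [0,3,6], [0,5,6], [1,3,5], [1,4,8], [1,5,7], [1,7,8], [2,3,5], [2,3,8], [2,4,7], [2,7,8], [3,6,8], [4,6,7], [4,6,8], [5,6,7]

Hence C_0 ≅ Z^9, C_1 ≅ Z^27, C_2 ≅ Z^18.

∂_1: C_1 → C_0 is given by ∂[p,q] = [q] − [p]. For instance
  ∂[1,3] = [3] − [1].
The resulting 9×27 matrix has rank 8, and its Smith normal form has invariant factors (1,1,1,1,1,1,1,1).

Boundary ∂_2: C_2 → C_1 maps a triangle to the signed sum of its edges. For instance
  ∂[0,2,5] = [2,5] − [0,5] + [0,2],
  ∂[1,3,5] = [3,5] − [1,5] + [1,3].
As a 27×18 matrix over Z this has rank 18, with invariant factors (1,1,1,1,1,1,1,1,1,1,1,1,1,1,1,1,1,2).

Now H_k = ker ∂_k / im ∂_{k+1}, so:

  H_0: rank C_0 − rank ∂_1 = 9 − 8 = 1, and the invariant factors of ∂_1 are all 1, so H_0 ≅ Z.
  H_1: rank ker ∂_1 − rank ∂_2 = (27 − 8) − 18 = 1, and ∂_2 has invariant factor 2 > 1, so H_1 ≅ Z ⊕ Z/2.
  H_2: rank ker ∂_2 − rank ∂_3 = (18 − 18) − 0 = 0, and there is no ∂_3, so H_2 ≅ 0.

(K is a triangulation of the Klein bottle.)

H_0 = Z,  H_1 = Z ⊕ Z/2,  H_2 = 0.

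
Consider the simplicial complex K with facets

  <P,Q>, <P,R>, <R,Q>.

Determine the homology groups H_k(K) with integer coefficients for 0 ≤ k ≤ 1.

Fix the vertex order P < Q < R and write every simplex with vertices in increasing order. Then dim K = 1 and the simplices of K are:

  0-simplices (3): P, Q, R
  1-simplices (3): PQ, PR, QR

Hence C_0 ≅ Z^3, C_1 ≅ Z^3.

∂_1: C_1 → C_0 maps an edge to its endpoints' difference, ∂[p,q] = q − p. For instance
  ∂QR = R − Q.
The resulting 3×3 matrix has rank 2, and its Smith normal form has invariant factors (1,1).

From H_k ≅ ker(∂_k) / im(∂_{k+1}) we obtain:

  H_0: rank C_0 − rank ∂_1 = 3 − 2 = 1, and the invariant factors of ∂_1 are all 1, so H_0 ≅ Z.
  H_1: rank ker ∂_1 − rank ∂_2 = (3 − 2) − 0 = 1, and there is no ∂_2, so H_1 ≅ Z.

As a check, the Euler characteristic is 3 − 3 = 0, which agrees with 1 − 1 = 0.
(K is a triangulation of the circle S^1.)

H_0 ≅ Z,  H_1 ≅ Z.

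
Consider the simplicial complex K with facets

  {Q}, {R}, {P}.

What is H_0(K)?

H_0 = Z^3.

Order the vertices as P < Q < R. Listing each simplex with vertices in this order, K has dimension 0 with simplices:

  0-simplices (3): P, Q, R

so the chain groups are C_0 ≅ Z^3.

Reading off H_k = ker ∂_k / im ∂_{k+1}:

  H_0: rank C_0 − rank ∂_1 = 3 − 0 = 3, and there is no ∂_1, so H_0 ≅ Z^3.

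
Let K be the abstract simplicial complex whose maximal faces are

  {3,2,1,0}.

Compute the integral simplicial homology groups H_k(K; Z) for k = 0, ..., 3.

Order the vertices as 0 < 1 < 2 < 3. Listing each simplex with vertices in this order, K has dimension 3 with simplices:

  0-simplices (4): [0], [1], [2], [3]
  1-simplices (6): [0,1], [0,2], [0,3], [1,2], [1,3], [2,3]
  2-simplices (4): [0,1,2], [0,1,3], [0,2,3], [1,2,3]
  3-simplices (1): [0,1,2,3]

giving chain groups C_0 ≅ Z^4, C_1 ≅ Z^6, C_2 ≅ Z^4, C_3 ≅ Z^1.

Boundary ∂_1: C_1 → C_0 is given by ∂[p,q] = [q] − [p].
This gives a 4×6 integer matrix of rank 3; reducing to Smith normal form yields diagonal entries (1,1,1).

∂_2: C_2 → C_1 acts by ∂[p,q,r] = [q,r] − [p,r] + [p,q]. For instance
  ∂[0,1,3] = [1,3] − [0,3] + [0,1],
  ∂[0,1,2] = [1,2] − [0,2] + [0,1].
The 6×4 boundary matrix has rank 3 and Smith normal form diag(1,1,1).

∂_3: C_3 → C_2 sends each 3-simplex σ to the alternating sum Σ_i (−1)^i (σ with its i-th vertex removed). For instance
  ∂[0,1,2,3] = [1,2,3] − [0,2,3] + [0,1,3] − [0,1,2].
This gives a 4×1 integer matrix of rank 1; reducing to Smith normal form yields diagonal entries (1).

Reading off H_k = ker ∂_k / im ∂_{k+1}:

  H_0: rank C_0 − rank ∂_1 = 4 − 3 = 1, and the invariant factors of ∂_1 are all 1, so H_0 = Z.
  H_1: rank ker ∂_1 − rank ∂_2 = (6 − 3) − 3 = 0, and the invariant factors of ∂_2 are all 1, so H_1 = 0.
  H_2: rank ker ∂_2 − rank ∂_3 = (4 − 3) − 1 = 0, and the invariant factors of ∂_3 are all 1, so H_2 = 0.
  H_3: rank ker ∂_3 − rank ∂_4 = (1 − 1) − 0 = 0, and there is no ∂_4, so H_3 = 0.

(K is a triangulation of the 3-simplex.)

H_0 ≅ Z,  H_1 = 0,  H_2 = 0,  H_3 = 0.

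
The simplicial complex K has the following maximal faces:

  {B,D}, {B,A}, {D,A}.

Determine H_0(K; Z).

We work with the vertex ordering A < B < D. The simplices of K, each written with vertices in increasing order, are:

  0-simplices (3): A, B, D
  1-simplices (3): AB, AD, BD

giving chain groups C_0 ≅ Z^3, C_1 ≅ Z^3.

The boundary map ∂_1: C_1 → C_0 sends each edge [p,q] (with p < q) to q − p. For instance
  ∂AB = B − A.
The 3×3 boundary matrix has rank 2 and Smith normal form diag(1,1).

Computing H_k = (kernel of ∂_k) / (image of ∂_{k+1}):

  H_0: rank C_0 − rank ∂_1 = 3 − 2 = 1, and the invariant factors of ∂_1 are all 1, so H_0 ≅ Z.

H_0 = Z.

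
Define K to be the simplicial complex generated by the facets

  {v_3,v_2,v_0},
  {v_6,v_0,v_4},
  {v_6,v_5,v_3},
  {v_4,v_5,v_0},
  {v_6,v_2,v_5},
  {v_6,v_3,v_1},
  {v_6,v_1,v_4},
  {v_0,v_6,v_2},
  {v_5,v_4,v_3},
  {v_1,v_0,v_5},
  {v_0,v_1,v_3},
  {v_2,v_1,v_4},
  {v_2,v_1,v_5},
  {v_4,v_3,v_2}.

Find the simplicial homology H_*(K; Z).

H_0 = Z,  H_1 = Z^2,  H_2 = Z.

Take the total order v_0 < v_1 < v_2 < v_3 < v_4 < v_5 < v_6 on the vertex set. Then K (dimension 2) consists of the simplices:

  0-simplices (7): [v_0], [v_1], [v_2], [v_3], [v_4], [v_5], [v_6]
  1-simplices (21): (21 of them)
  2-simplices (14): (14 of them)

so the chain groups are C_0 ≅ Z^7, C_1 ≅ Z^21, C_2 ≅ Z^14.

∂_1: C_1 → C_0 maps an edge to its endpoints' difference, ∂[p,q] = q − p.
The resulting 7×21 matrix has rank 6, and its Smith normal form has invariant factors (1,1,1,1,1,1).

The boundary map ∂_2: C_2 → C_1 maps a triangle to the signed sum of its edges. For instance
  ∂[v_1,v_2,v_5] = [v_2,v_5] − [v_1,v_5] + [v_1,v_2],
  ∂[v_2,v_3,v_4] = [v_3,v_4] − [v_2,v_4] + [v_2,v_3].
This gives a 21×14 integer matrix of rank 13; reducing to Smith normal form yields diagonal entries (1,1,1,1,1,1,1,1,1,1,1,1,1).

Computing H_k = (kernel of ∂_k) / (image of ∂_{k+1}):

  H_0: rank C_0 − rank ∂_1 = 7 − 6 = 1, and the invariant factors of ∂_1 are all 1, so H_0 ≅ Z.
  H_1: rank ker ∂_1 − rank ∂_2 = (21 − 6) − 13 = 2, and the invariant factors of ∂_2 are all 1, so H_1 ≅ Z^2.
  H_2: rank ker ∂_2 − rank ∂_3 = (14 − 13) − 0 = 1, and there is no ∂_3, so H_2 ≅ Z.

As a check, the Euler characteristic is 7 − 21 + 14 = 0, which agrees with 1 − 2 + 1 = 0.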